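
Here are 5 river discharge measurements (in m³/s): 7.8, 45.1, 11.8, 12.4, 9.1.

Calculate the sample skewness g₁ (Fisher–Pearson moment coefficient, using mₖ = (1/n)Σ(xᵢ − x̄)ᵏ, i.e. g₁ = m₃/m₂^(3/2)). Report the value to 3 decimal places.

1.445

x̄ = (7.8 + 45.1 + 11.8 + 12.4 + 9.1) / 5 = 17.2400
deviations (xᵢ − x̄): -9.4400, 27.8600, -5.4400, -4.8400, -8.1400
Σ(xᵢ − x̄)² = 984.5720 ⇒ m₂ = 984.5720/5 = 196.91440
Σ(xᵢ − x̄)³ = 19969.4090 ⇒ m₃ = 19969.4090/5 = 3993.88181
m₂^(3/2) = 196.91440^(1.5) = 2763.22478
g₁ = m₃ / m₂^(3/2) = 3993.88181 / 2763.22478 ≈ 1.445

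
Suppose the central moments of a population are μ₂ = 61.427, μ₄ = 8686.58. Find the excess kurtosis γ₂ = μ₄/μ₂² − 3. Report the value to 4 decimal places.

-0.6979

μ₂² = 61.427² = 3773.27633
μ₄/μ₂² = 8686.58 / 3773.27633 = 2.30213
γ₂ = 2.30213 − 3 ≈ -0.6979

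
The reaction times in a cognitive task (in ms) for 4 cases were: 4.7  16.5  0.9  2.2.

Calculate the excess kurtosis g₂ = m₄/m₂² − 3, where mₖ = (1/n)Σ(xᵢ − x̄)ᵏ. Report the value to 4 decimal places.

-0.8019

x̄ = 6.0750
Σ(xᵢ − x̄)² = 152.3675 ⇒ m₂ = 38.09188
Σ(xᵢ − x̄)⁴ = 12757.7236 ⇒ m₄ = 3189.43090
m₂² = 1450.99094
g₂ = m₄/m₂² − 3 = 2.19811 − 3 ≈ -0.8019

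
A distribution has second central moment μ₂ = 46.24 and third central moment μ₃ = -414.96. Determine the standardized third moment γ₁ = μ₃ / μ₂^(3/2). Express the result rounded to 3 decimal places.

-1.320

σ = √μ₂ = √46.24 = 6.80000
σ³ = μ₂^(3/2) = 314.43200
γ₁ = μ₃/σ³ = -414.96 / 314.43200 ≈ -1.320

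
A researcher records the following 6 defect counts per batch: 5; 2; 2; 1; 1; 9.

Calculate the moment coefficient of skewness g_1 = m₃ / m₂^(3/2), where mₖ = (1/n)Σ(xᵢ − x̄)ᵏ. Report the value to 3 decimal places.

1.106

x̄ = (5 + 2 + 2 + 1 + 1 + 9) / 6 = 3.3333
deviations (xᵢ − x̄): 1.6667, -1.3333, -1.3333, -2.3333, -2.3333, 5.6667
Σ(xᵢ − x̄)² = 49.3333 ⇒ m₂ = 49.3333/6 = 8.22222
Σ(xᵢ − x̄)³ = 156.4444 ⇒ m₃ = 156.4444/6 = 26.07407
m₂^(3/2) = 8.22222^(1.5) = 23.57674
g_1 = m₃ / m₂^(3/2) = 26.07407 / 23.57674 ≈ 1.106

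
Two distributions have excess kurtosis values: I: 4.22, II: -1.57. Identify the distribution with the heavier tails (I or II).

Higher excess kurtosis ⇒ heavier tails relative to the normal distribution.
4.22 vs -1.57: the larger is 4.22, so I has heavier tails. (I is leptokurtic — heavier-than-normal tails; the other is platykurtic.)

I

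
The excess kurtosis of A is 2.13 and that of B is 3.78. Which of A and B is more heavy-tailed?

B

Higher excess kurtosis ⇒ heavier tails relative to the normal distribution.
2.13 vs 3.78: the larger is 3.78, so B has heavier tails.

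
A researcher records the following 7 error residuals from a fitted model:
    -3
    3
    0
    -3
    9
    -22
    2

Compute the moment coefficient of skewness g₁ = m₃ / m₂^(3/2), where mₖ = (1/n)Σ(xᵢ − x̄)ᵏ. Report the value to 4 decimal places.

-1.2653

x̄ = (-3 + 3 + 0 - 3 + 9 - 22 + 2) / 7 = -2.0000
deviations (xᵢ − x̄): -1.0000, 5.0000, 2.0000, -1.0000, 11.0000, -20.0000, 4.0000
Σ(xᵢ − x̄)² = 568.0000 ⇒ m₂ = 568.0000/7 = 81.14286
Σ(xᵢ − x̄)³ = -6474.0000 ⇒ m₃ = -6474.0000/7 = -924.85714
m₂^(3/2) = 81.14286^(1.5) = 730.92942
g₁ = m₃ / m₂^(3/2) = -924.85714 / 730.92942 ≈ -1.2653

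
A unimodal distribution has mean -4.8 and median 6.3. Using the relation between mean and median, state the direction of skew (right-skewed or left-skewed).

left-skewed

mean − median = -4.8 − 6.3 = -11.1
mean < median ⇒ the longer tail is on the left ⇒ left-skewed (negatively skewed).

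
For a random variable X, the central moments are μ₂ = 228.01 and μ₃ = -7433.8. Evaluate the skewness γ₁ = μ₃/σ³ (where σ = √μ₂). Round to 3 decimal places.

σ = √μ₂ = √228.01 = 15.10000
σ³ = μ₂^(3/2) = 3442.95100
γ₁ = μ₃/σ³ = -7433.8 / 3442.95100 ≈ -2.159

-2.159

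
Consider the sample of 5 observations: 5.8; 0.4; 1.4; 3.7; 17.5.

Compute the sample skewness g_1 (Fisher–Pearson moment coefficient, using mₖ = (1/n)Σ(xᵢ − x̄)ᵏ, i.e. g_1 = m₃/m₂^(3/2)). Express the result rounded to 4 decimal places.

x̄ = (5.8 + 0.4 + 1.4 + 3.7 + 17.5) / 5 = 5.7600
deviations (xᵢ − x̄): 0.0400, -5.3600, -4.3600, -2.0600, 11.7400
Σ(xᵢ − x̄)² = 189.8120 ⇒ m₂ = 189.8120/5 = 37.96240
Σ(xᵢ − x̄)³ = 1372.4818 ⇒ m₃ = 1372.4818/5 = 274.49635
m₂^(3/2) = 37.96240^(1.5) = 233.90015
g_1 = m₃ / m₂^(3/2) = 274.49635 / 233.90015 ≈ 1.1736

1.1736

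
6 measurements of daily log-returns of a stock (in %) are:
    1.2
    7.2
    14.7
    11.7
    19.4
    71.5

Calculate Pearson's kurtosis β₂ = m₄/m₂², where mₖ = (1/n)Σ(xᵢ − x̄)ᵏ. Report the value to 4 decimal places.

3.7941

x̄ = 20.9500
Σ(xᵢ − x̄)² = 3261.4550 ⇒ m₂ = 543.57583
Σ(xᵢ − x̄)⁴ = 6726316.8416 ⇒ m₄ = 1121052.80694
m₂² = 295474.68658
β₂ = m₄/m₂² = 1121052.80694 / 295474.68658 ≈ 3.7941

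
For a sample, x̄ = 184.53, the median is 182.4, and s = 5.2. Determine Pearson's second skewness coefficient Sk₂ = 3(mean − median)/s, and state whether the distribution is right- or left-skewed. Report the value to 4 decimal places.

Sk₂ = 3(184.53 − 182.4) / 5.2 = 3 × 2.1300 / 5.2
    = 6.3900 / 5.2 ≈ 1.2288
Sk₂ > 0 ⇒ mean > median ⇒ right-skewed (positive skew).

1.2288, right-skewed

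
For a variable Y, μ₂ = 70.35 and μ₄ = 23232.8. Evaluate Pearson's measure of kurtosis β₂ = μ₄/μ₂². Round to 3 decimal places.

μ₂² = 70.35² = 4949.12250
μ₄/μ₂² = 23232.8 / 4949.12250 = 4.69433
β₂ ≈ 4.694

4.694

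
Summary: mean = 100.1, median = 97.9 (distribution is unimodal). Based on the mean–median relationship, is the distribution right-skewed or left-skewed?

mean − median = 100.1 − 97.9 = 2.2
mean > median ⇒ the longer tail is on the right ⇒ right-skewed (positively skewed).

right-skewed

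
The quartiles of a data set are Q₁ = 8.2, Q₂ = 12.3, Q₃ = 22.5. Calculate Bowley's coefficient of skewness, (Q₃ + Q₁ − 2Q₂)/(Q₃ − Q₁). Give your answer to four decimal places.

numerator: Q₃ + Q₁ − 2Q₂ = 22.5 + 8.2 − 2×12.3 = 6.1000
denominator: Q₃ − Q₁ = 22.5 − 8.2 = 14.3000
Bowley skewness = 6.1000 / 14.3000 ≈ 0.4266

0.4266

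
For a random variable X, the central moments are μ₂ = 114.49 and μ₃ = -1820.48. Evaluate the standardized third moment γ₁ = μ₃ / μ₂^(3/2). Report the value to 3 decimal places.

-1.486

σ = √μ₂ = √114.49 = 10.70000
σ³ = μ₂^(3/2) = 1225.04300
γ₁ = μ₃/σ³ = -1820.48 / 1225.04300 ≈ -1.486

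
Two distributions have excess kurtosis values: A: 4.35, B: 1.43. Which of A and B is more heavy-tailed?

A

Higher excess kurtosis ⇒ heavier tails relative to the normal distribution.
4.35 vs 1.43: the larger is 4.35, so A has heavier tails.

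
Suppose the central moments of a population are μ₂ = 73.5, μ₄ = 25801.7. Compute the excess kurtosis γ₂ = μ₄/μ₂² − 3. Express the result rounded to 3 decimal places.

μ₂² = 73.5² = 5402.25000
μ₄/μ₂² = 25801.7 / 5402.25000 = 4.77610
γ₂ = 4.77610 − 3 ≈ 1.776

1.776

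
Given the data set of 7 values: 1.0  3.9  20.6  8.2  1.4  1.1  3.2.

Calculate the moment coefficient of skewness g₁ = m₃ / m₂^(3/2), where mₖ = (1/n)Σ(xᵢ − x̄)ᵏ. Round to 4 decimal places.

x̄ = (1.0 + 3.9 + 20.6 + 8.2 + 1.4 + 1.1 + 3.2) / 7 = 5.6286
deviations (xᵢ − x̄): -4.6286, -1.7286, 14.9714, 2.5714, -4.2286, -4.5286, -2.4286
Σ(xᵢ − x̄)² = 299.4543 ⇒ m₂ = 299.4543/7 = 42.77918
Σ(xᵢ − x̄)³ = 3085.6223 ⇒ m₃ = 3085.6223/7 = 440.80319
m₂^(3/2) = 42.77918^(1.5) = 279.80066
g₁ = m₃ / m₂^(3/2) = 440.80319 / 279.80066 ≈ 1.5754

1.5754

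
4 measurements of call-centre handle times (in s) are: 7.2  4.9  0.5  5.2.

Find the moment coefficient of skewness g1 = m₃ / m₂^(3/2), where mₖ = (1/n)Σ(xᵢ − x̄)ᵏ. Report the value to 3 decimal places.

-0.689

x̄ = (7.2 + 4.9 + 0.5 + 5.2) / 4 = 4.4500
deviations (xᵢ − x̄): 2.7500, 0.4500, -3.9500, 0.7500
Σ(xᵢ − x̄)² = 23.9300 ⇒ m₂ = 23.9300/4 = 5.98250
Σ(xᵢ − x̄)³ = -40.3200 ⇒ m₃ = -40.3200/4 = -10.08000
m₂^(3/2) = 5.98250^(1.5) = 14.63269
g1 = m₃ / m₂^(3/2) = -10.08000 / 14.63269 ≈ -0.689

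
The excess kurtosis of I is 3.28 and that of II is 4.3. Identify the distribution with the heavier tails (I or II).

Higher excess kurtosis ⇒ heavier tails relative to the normal distribution.
3.28 vs 4.3: the larger is 4.3, so II has heavier tails.

II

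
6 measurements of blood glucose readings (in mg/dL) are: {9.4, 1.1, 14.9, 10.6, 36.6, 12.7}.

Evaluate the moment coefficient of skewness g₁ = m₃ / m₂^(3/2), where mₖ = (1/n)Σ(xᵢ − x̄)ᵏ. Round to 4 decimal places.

1.1337

x̄ = (9.4 + 1.1 + 14.9 + 10.6 + 36.6 + 12.7) / 6 = 14.2167
deviations (xᵢ − x̄): -4.8167, -13.1167, 0.6833, -3.6167, 22.3833, -1.5167
Σ(xᵢ − x̄)² = 712.1083 ⇒ m₂ = 712.1083/6 = 118.68472
Σ(xᵢ − x̄)³ = 8795.4476 ⇒ m₃ = 8795.4476/6 = 1465.90793
m₂^(3/2) = 118.68472^(1.5) = 1292.98125
g₁ = m₃ / m₂^(3/2) = 1465.90793 / 1292.98125 ≈ 1.1337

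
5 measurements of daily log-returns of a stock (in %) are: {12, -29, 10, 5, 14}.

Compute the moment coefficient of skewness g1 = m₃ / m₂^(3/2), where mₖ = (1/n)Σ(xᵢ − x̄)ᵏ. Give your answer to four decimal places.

x̄ = (12 - 29 + 10 + 5 + 14) / 5 = 2.4000
deviations (xᵢ − x̄): 9.6000, -31.4000, 7.6000, 2.6000, 11.6000
Σ(xᵢ − x̄)² = 1277.2000 ⇒ m₂ = 1277.2000/5 = 255.44000
Σ(xᵢ − x̄)³ = -28056.9600 ⇒ m₃ = -28056.9600/5 = -5611.39200
m₂^(3/2) = 255.44000^(1.5) = 4082.56735
g1 = m₃ / m₂^(3/2) = -5611.39200 / 4082.56735 ≈ -1.3745

-1.3745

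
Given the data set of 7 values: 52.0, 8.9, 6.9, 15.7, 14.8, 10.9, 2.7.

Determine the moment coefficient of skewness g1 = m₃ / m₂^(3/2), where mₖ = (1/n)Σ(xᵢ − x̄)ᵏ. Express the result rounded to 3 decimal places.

x̄ = (52.0 + 8.9 + 6.9 + 15.7 + 14.8 + 10.9 + 2.7) / 7 = 15.9857
deviations (xᵢ − x̄): 36.0143, -7.0857, -9.0857, -0.2857, -1.1857, -5.0857, -13.2857
Σ(xᵢ − x̄)² = 1633.6486 ⇒ m₂ = 1633.6486/7 = 233.37837
Σ(xᵢ − x̄)³ = 43127.4885 ⇒ m₃ = 43127.4885/7 = 6161.06979
m₂^(3/2) = 233.37837^(1.5) = 3565.25745
g1 = m₃ / m₂^(3/2) = 6161.06979 / 3565.25745 ≈ 1.728

1.728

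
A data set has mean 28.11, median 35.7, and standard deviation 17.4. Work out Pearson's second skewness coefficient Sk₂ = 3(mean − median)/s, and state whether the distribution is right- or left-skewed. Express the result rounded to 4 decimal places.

Sk₂ = 3(28.11 − 35.7) / 17.4 = 3 × -7.5900 / 17.4
    = -22.7700 / 17.4 ≈ -1.3086
Sk₂ < 0 ⇒ mean < median ⇒ left-skewed (negative skew).

-1.3086, left-skewed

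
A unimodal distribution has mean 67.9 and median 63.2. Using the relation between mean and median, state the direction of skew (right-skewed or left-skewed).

right-skewed

mean − median = 67.9 − 63.2 = 4.7
mean > median ⇒ the longer tail is on the right ⇒ right-skewed (positively skewed).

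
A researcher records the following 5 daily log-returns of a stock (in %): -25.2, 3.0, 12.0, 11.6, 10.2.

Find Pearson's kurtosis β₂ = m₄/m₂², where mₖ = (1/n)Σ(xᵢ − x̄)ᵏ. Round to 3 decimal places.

2.970

x̄ = 2.3200
Σ(xᵢ − x̄)² = 999.7280 ⇒ m₂ = 199.94560
Σ(xᵢ − x̄)⁴ = 593632.0753 ⇒ m₄ = 118726.41506
m₂² = 39978.24296
β₂ = m₄/m₂² = 118726.41506 / 39978.24296 ≈ 2.970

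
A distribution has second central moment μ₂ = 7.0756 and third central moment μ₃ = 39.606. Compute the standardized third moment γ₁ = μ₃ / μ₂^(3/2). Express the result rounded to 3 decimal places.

σ = √μ₂ = √7.0756 = 2.66000
σ³ = μ₂^(3/2) = 18.82110
γ₁ = μ₃/σ³ = 39.606 / 18.82110 ≈ 2.104

2.104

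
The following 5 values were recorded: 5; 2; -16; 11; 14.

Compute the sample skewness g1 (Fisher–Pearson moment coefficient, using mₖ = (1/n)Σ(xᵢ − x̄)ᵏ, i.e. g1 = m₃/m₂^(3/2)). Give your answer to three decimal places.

-0.924

x̄ = (5 + 2 - 16 + 11 + 14) / 5 = 3.2000
deviations (xᵢ − x̄): 1.8000, -1.2000, -19.2000, 7.8000, 10.8000
Σ(xᵢ − x̄)² = 550.8000 ⇒ m₂ = 550.8000/5 = 110.16000
Σ(xᵢ − x̄)³ = -5339.5200 ⇒ m₃ = -5339.5200/5 = -1067.90400
m₂^(3/2) = 110.16000^(1.5) = 1156.20779
g1 = m₃ / m₂^(3/2) = -1067.90400 / 1156.20779 ≈ -0.924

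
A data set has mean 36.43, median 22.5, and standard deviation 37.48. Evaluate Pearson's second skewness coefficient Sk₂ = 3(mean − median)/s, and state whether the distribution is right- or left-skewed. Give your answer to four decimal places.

1.1150, right-skewed

Sk₂ = 3(36.43 − 22.5) / 37.48 = 3 × 13.9300 / 37.48
    = 41.7900 / 37.48 ≈ 1.1150
Sk₂ > 0 ⇒ mean > median ⇒ right-skewed (positive skew).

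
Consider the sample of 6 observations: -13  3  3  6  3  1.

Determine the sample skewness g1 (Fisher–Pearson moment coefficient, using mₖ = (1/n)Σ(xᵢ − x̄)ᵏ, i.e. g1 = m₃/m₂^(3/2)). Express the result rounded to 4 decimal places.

-1.5626

x̄ = (-13 + 3 + 3 + 6 + 3 + 1) / 6 = 0.5000
deviations (xᵢ − x̄): -13.5000, 2.5000, 2.5000, 5.5000, 2.5000, 0.5000
Σ(xᵢ − x̄)² = 231.5000 ⇒ m₂ = 231.5000/6 = 38.58333
Σ(xᵢ − x̄)³ = -2247.0000 ⇒ m₃ = -2247.0000/6 = -374.50000
m₂^(3/2) = 38.58333^(1.5) = 239.66224
g1 = m₃ / m₂^(3/2) = -374.50000 / 239.66224 ≈ -1.5626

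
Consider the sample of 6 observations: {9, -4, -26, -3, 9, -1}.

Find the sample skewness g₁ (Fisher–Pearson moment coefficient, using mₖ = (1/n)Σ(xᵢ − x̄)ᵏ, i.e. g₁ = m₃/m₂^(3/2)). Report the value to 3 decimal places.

x̄ = (9 - 4 - 26 - 3 + 9 - 1) / 6 = -2.6667
deviations (xᵢ − x̄): 11.6667, -1.3333, -23.3333, -0.3333, 11.6667, 1.6667
Σ(xᵢ − x̄)² = 821.3333 ⇒ m₂ = 821.3333/6 = 136.88889
Σ(xᵢ − x̄)³ = -9525.5556 ⇒ m₃ = -9525.5556/6 = -1587.59259
m₂^(3/2) = 136.88889^(1.5) = 1601.59350
g₁ = m₃ / m₂^(3/2) = -1587.59259 / 1601.59350 ≈ -0.991

-0.991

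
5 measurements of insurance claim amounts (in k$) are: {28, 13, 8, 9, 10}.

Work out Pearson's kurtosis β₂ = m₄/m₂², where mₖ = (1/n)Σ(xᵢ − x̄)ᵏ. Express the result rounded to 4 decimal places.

x̄ = 13.6000
Σ(xᵢ − x̄)² = 273.2000 ⇒ m₂ = 54.64000
Σ(xᵢ − x̄)⁴ = 44597.4560 ⇒ m₄ = 8919.49120
m₂² = 2985.52960
β₂ = m₄/m₂² = 8919.49120 / 2985.52960 ≈ 2.9876

2.9876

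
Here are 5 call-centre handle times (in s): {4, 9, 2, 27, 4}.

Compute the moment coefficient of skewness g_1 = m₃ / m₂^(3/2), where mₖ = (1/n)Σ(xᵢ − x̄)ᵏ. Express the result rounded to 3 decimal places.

x̄ = (4 + 9 + 2 + 27 + 4) / 5 = 9.2000
deviations (xᵢ − x̄): -5.2000, -0.2000, -7.2000, 17.8000, -5.2000
Σ(xᵢ − x̄)² = 422.8000 ⇒ m₂ = 422.8000/5 = 84.56000
Σ(xᵢ − x̄)³ = 4985.2800 ⇒ m₃ = 4985.2800/5 = 997.05600
m₂^(3/2) = 84.56000^(1.5) = 777.58426
g_1 = m₃ / m₂^(3/2) = 997.05600 / 777.58426 ≈ 1.282

1.282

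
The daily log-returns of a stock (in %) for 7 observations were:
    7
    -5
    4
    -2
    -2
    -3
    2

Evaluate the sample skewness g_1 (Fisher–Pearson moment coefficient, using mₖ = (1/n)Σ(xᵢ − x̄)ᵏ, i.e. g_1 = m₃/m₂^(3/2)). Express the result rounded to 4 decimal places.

x̄ = (7 - 5 + 4 - 2 - 2 - 3 + 2) / 7 = 0.1429
deviations (xᵢ − x̄): 6.8571, -5.1429, 3.8571, -2.1429, -2.1429, -3.1429, 1.8571
Σ(xᵢ − x̄)² = 110.8571 ⇒ m₂ = 110.8571/7 = 15.83673
Σ(xᵢ − x̄)³ = 199.4694 ⇒ m₃ = 199.4694/7 = 28.49563
m₂^(3/2) = 15.83673^(1.5) = 63.02291
g_1 = m₃ / m₂^(3/2) = 28.49563 / 63.02291 ≈ 0.4521

0.4521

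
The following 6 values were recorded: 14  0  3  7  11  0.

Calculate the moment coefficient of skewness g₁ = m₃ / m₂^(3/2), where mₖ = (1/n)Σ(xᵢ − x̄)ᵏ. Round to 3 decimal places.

x̄ = (14 + 0 + 3 + 7 + 11 + 0) / 6 = 5.8333
deviations (xᵢ − x̄): 8.1667, -5.8333, -2.8333, 1.1667, 5.1667, -5.8333
Σ(xᵢ − x̄)² = 170.8333 ⇒ m₂ = 170.8333/6 = 28.47222
Σ(xᵢ − x̄)³ = 264.4444 ⇒ m₃ = 264.4444/6 = 44.07407
m₂^(3/2) = 28.47222^(1.5) = 151.92598
g₁ = m₃ / m₂^(3/2) = 44.07407 / 151.92598 ≈ 0.290

0.290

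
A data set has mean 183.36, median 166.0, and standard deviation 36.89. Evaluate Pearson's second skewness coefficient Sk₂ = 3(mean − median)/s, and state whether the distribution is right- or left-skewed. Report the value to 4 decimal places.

Sk₂ = 3(183.36 − 166.0) / 36.89 = 3 × 17.3600 / 36.89
    = 52.0800 / 36.89 ≈ 1.4118
Sk₂ > 0 ⇒ mean > median ⇒ right-skewed (positive skew).

1.4118, right-skewed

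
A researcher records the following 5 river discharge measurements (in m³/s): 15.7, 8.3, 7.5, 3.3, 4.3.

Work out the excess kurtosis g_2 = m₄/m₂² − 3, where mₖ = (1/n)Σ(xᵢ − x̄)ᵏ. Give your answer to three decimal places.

-0.560

x̄ = 7.8200
Σ(xᵢ − x̄)² = 95.2480 ⇒ m₂ = 19.04960
Σ(xᵢ − x̄)⁴ = 4426.7013 ⇒ m₄ = 885.34027
m₂² = 362.88726
g_2 = m₄/m₂² − 3 = 2.43971 − 3 ≈ -0.560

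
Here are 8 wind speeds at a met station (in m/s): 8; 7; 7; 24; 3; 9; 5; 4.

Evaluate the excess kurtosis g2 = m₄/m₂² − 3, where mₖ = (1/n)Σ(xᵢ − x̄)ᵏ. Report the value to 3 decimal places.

2.144

x̄ = 8.3750
Σ(xᵢ − x̄)² = 307.8750 ⇒ m₂ = 38.48438
Σ(xᵢ − x̄)⁴ = 60942.7441 ⇒ m₄ = 7617.84302
m₂² = 1481.04712
g2 = m₄/m₂² − 3 = 5.14355 − 3 ≈ 2.144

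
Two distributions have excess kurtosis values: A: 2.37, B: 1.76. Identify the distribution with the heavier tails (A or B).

A

Higher excess kurtosis ⇒ heavier tails relative to the normal distribution.
2.37 vs 1.76: the larger is 2.37, so A has heavier tails.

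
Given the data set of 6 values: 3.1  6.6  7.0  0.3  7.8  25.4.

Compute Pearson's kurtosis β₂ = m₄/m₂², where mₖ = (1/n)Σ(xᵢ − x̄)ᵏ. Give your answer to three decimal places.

3.550

x̄ = 8.3667
Σ(xᵢ − x̄)² = 388.2533 ⇒ m₂ = 64.70889
Σ(xᵢ − x̄)⁴ = 89194.9627 ⇒ m₄ = 14865.82712
m₂² = 4187.24030
β₂ = m₄/m₂² = 14865.82712 / 4187.24030 ≈ 3.550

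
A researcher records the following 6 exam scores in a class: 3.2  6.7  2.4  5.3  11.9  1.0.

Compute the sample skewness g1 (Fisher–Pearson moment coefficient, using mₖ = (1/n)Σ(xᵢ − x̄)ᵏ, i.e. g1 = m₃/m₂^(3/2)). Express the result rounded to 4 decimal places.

x̄ = (3.2 + 6.7 + 2.4 + 5.3 + 11.9 + 1.0) / 6 = 5.0833
deviations (xᵢ − x̄): -1.8833, 1.6167, -2.6833, 0.2167, 6.8167, -4.0833
Σ(xᵢ − x̄)² = 76.5483 ⇒ m₂ = 76.5483/6 = 12.75806
Σ(xᵢ − x̄)³ = 226.9004 ⇒ m₃ = 226.9004/6 = 37.81674
m₂^(3/2) = 12.75806^(1.5) = 45.56976
g1 = m₃ / m₂^(3/2) = 37.81674 / 45.56976 ≈ 0.8299

0.8299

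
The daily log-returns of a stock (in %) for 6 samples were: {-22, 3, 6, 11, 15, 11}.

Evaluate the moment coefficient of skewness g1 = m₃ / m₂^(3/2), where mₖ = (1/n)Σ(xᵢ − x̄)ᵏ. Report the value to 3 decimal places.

-1.411

x̄ = (-22 + 3 + 6 + 11 + 15 + 11) / 6 = 4.0000
deviations (xᵢ − x̄): -26.0000, -1.0000, 2.0000, 7.0000, 11.0000, 7.0000
Σ(xᵢ − x̄)² = 900.0000 ⇒ m₂ = 900.0000/6 = 150.00000
Σ(xᵢ − x̄)³ = -15552.0000 ⇒ m₃ = -15552.0000/6 = -2592.00000
m₂^(3/2) = 150.00000^(1.5) = 1837.11731
g1 = m₃ / m₂^(3/2) = -2592.00000 / 1837.11731 ≈ -1.411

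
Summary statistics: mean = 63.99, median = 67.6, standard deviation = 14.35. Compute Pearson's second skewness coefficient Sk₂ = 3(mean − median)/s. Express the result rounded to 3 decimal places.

Sk₂ = 3(63.99 − 67.6) / 14.35 = 3 × -3.6100 / 14.35
    = -10.8300 / 14.35 ≈ -0.755

-0.755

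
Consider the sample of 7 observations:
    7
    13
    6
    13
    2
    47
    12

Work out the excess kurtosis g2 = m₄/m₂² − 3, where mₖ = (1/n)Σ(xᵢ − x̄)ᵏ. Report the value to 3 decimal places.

1.506

x̄ = 14.2857
Σ(xᵢ − x̄)² = 1351.4286 ⇒ m₂ = 193.06122
Σ(xᵢ − x̄)⁴ = 1175726.6356 ⇒ m₄ = 167960.94794
m₂² = 37272.63640
g2 = m₄/m₂² − 3 = 4.50628 − 3 ≈ 1.506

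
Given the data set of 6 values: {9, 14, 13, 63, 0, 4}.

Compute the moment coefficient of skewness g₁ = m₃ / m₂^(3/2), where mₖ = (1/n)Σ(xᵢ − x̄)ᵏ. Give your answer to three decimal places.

x̄ = (9 + 14 + 13 + 63 + 0 + 4) / 6 = 17.1667
deviations (xᵢ − x̄): -8.1667, -3.1667, -4.1667, 45.8333, -17.1667, -13.1667
Σ(xᵢ − x̄)² = 2662.8333 ⇒ m₂ = 2662.8333/6 = 443.80556
Σ(xᵢ − x̄)³ = 88291.5556 ⇒ m₃ = 88291.5556/6 = 14715.25926
m₂^(3/2) = 443.80556^(1.5) = 9349.51541
g₁ = m₃ / m₂^(3/2) = 14715.25926 / 9349.51541 ≈ 1.574

1.574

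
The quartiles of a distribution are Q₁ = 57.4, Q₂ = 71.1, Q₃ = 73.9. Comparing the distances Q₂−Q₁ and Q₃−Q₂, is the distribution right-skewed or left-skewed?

Q₂ − Q₁ = 13.7;  Q₃ − Q₂ = 2.8
Q₂ − Q₁ > Q₃ − Q₂ ⇒ the lower half is more spread out ⇒ left-skewed.

left-skewed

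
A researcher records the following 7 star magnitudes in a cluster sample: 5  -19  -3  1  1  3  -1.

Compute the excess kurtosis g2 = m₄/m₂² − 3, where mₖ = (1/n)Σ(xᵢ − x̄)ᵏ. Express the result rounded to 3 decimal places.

x̄ = -1.8571
Σ(xᵢ − x̄)² = 382.8571 ⇒ m₂ = 54.69388
Σ(xᵢ − x̄)⁴ = 89267.0321 ⇒ m₄ = 12752.43315
m₂² = 2991.42024
g2 = m₄/m₂² − 3 = 4.26300 − 3 ≈ 1.263

1.263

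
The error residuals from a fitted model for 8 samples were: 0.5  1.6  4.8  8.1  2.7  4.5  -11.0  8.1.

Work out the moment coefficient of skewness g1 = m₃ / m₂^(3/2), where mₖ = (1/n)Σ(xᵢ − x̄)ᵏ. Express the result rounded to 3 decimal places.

x̄ = (0.5 + 1.6 + 4.8 + 8.1 + 2.7 + 4.5 - 11.0 + 8.1) / 8 = 2.4125
deviations (xᵢ − x̄): -1.9125, -0.8125, 2.3875, 5.6875, 0.2875, 2.0875, -13.4125, 5.6875
Σ(xᵢ − x̄)² = 259.0488 ⇒ m₂ = 259.0488/8 = 32.38109
Σ(xᵢ − x̄)³ = -2029.6913 ⇒ m₃ = -2029.6913/8 = -253.71142
m₂^(3/2) = 32.38109^(1.5) = 184.26263
g1 = m₃ / m₂^(3/2) = -253.71142 / 184.26263 ≈ -1.377

-1.377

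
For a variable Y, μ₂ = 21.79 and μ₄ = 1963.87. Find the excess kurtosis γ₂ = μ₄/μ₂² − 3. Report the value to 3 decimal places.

μ₂² = 21.79² = 474.80410
μ₄/μ₂² = 1963.87 / 474.80410 = 4.13617
γ₂ = 4.13617 − 3 ≈ 1.136

1.136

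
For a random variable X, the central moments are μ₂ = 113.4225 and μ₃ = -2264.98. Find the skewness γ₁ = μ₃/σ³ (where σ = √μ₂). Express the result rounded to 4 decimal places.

σ = √μ₂ = √113.4225 = 10.65000
σ³ = μ₂^(3/2) = 1207.94963
γ₁ = μ₃/σ³ = -2264.98 / 1207.94963 ≈ -1.8751

-1.8751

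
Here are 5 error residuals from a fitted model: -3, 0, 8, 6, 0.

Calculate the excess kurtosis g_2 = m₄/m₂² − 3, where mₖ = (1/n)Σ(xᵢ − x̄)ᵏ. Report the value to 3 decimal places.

x̄ = 2.2000
Σ(xᵢ − x̄)² = 84.8000 ⇒ m₂ = 16.96000
Σ(xᵢ − x̄)⁴ = 2118.1760 ⇒ m₄ = 423.63520
m₂² = 287.64160
g_2 = m₄/m₂² − 3 = 1.47279 − 3 ≈ -1.527

-1.527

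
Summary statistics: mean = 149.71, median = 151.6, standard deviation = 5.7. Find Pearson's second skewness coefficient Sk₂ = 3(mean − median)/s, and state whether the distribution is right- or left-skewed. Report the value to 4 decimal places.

-0.9947, left-skewed

Sk₂ = 3(149.71 − 151.6) / 5.7 = 3 × -1.8900 / 5.7
    = -5.6700 / 5.7 ≈ -0.9947
Sk₂ < 0 ⇒ mean < median ⇒ left-skewed (negative skew).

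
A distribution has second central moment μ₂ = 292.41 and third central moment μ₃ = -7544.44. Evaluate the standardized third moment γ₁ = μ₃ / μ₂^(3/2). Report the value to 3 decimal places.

-1.509

σ = √μ₂ = √292.41 = 17.10000
σ³ = μ₂^(3/2) = 5000.21100
γ₁ = μ₃/σ³ = -7544.44 / 5000.21100 ≈ -1.509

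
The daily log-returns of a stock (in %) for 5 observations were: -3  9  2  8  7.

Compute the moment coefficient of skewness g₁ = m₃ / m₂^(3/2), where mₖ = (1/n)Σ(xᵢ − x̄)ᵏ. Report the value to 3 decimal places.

x̄ = (-3 + 9 + 2 + 8 + 7) / 5 = 4.6000
deviations (xᵢ − x̄): -7.6000, 4.4000, -2.6000, 3.4000, 2.4000
Σ(xᵢ − x̄)² = 101.2000 ⇒ m₂ = 101.2000/5 = 20.24000
Σ(xᵢ − x̄)³ = -318.2400 ⇒ m₃ = -318.2400/5 = -63.64800
m₂^(3/2) = 20.24000^(1.5) = 91.05751
g₁ = m₃ / m₂^(3/2) = -63.64800 / 91.05751 ≈ -0.699

-0.699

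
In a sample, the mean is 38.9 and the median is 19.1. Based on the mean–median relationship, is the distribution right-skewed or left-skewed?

mean − median = 38.9 − 19.1 = 19.8
mean > median ⇒ the longer tail is on the right ⇒ right-skewed (positively skewed).

right-skewed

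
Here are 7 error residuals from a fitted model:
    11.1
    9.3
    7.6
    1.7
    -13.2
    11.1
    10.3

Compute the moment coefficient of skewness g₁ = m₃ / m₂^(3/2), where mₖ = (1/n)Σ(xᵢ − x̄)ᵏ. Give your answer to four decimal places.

x̄ = (11.1 + 9.3 + 7.6 + 1.7 - 13.2 + 11.1 + 10.3) / 7 = 5.4143
deviations (xᵢ − x̄): 5.6857, 3.8857, 2.1857, -3.7143, -18.6143, 5.6857, 4.8857
Σ(xᵢ − x̄)² = 468.6886 ⇒ m₂ = 468.6886/7 = 66.95551
Σ(xᵢ − x̄)³ = -5947.5937 ⇒ m₃ = -5947.5937/7 = -849.65624
m₂^(3/2) = 66.95551^(1.5) = 547.87248
g₁ = m₃ / m₂^(3/2) = -849.65624 / 547.87248 ≈ -1.5508

-1.5508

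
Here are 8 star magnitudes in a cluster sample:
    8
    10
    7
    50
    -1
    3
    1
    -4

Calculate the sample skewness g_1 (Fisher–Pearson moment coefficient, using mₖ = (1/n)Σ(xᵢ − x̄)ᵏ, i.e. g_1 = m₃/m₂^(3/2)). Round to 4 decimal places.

x̄ = (8 + 10 + 7 + 50 - 1 + 3 + 1 - 4) / 8 = 9.2500
deviations (xᵢ − x̄): -1.2500, 0.7500, -2.2500, 40.7500, -10.2500, -6.2500, -8.2500, -13.2500
Σ(xᵢ − x̄)² = 2055.5000 ⇒ m₂ = 2055.5000/8 = 256.93750
Σ(xᵢ − x̄)³ = 63446.2500 ⇒ m₃ = 63446.2500/8 = 7930.78125
m₂^(3/2) = 256.93750^(1.5) = 4118.52059
g_1 = m₃ / m₂^(3/2) = 7930.78125 / 4118.52059 ≈ 1.9256

1.9256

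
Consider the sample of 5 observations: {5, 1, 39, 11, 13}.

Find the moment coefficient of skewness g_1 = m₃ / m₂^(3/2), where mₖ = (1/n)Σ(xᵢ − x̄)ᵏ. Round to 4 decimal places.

1.1216

x̄ = (5 + 1 + 39 + 11 + 13) / 5 = 13.8000
deviations (xᵢ − x̄): -8.8000, -12.8000, 25.2000, -2.8000, -0.8000
Σ(xᵢ − x̄)² = 884.8000 ⇒ m₂ = 884.8000/5 = 176.96000
Σ(xᵢ − x̄)³ = 13201.9200 ⇒ m₃ = 13201.9200/5 = 2640.38400
m₂^(3/2) = 176.96000^(1.5) = 2354.03364
g_1 = m₃ / m₂^(3/2) = 2640.38400 / 2354.03364 ≈ 1.1216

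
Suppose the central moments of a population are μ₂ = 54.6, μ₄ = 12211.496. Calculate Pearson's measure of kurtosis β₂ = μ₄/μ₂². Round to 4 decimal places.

μ₂² = 54.6² = 2981.16000
μ₄/μ₂² = 12211.496 / 2981.16000 = 4.09622
β₂ ≈ 4.0962

4.0962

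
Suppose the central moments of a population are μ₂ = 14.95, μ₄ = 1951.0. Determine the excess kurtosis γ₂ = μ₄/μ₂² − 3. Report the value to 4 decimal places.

5.7292

μ₂² = 14.95² = 223.50250
μ₄/μ₂² = 1951.0 / 223.50250 = 8.72921
γ₂ = 8.72921 − 3 ≈ 5.7292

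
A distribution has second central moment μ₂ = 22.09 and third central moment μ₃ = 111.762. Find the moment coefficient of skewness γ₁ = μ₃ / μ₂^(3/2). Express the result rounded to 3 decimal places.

σ = √μ₂ = √22.09 = 4.70000
σ³ = μ₂^(3/2) = 103.82300
γ₁ = μ₃/σ³ = 111.762 / 103.82300 ≈ 1.076

1.076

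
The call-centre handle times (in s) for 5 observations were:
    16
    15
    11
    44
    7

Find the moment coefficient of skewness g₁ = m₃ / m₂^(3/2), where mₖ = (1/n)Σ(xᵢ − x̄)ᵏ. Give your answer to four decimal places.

x̄ = (16 + 15 + 11 + 44 + 7) / 5 = 18.6000
deviations (xᵢ − x̄): -2.6000, -3.6000, -7.6000, 25.4000, -11.6000
Σ(xᵢ − x̄)² = 857.2000 ⇒ m₂ = 857.2000/5 = 171.44000
Σ(xᵢ − x̄)³ = 14322.9600 ⇒ m₃ = 14322.9600/5 = 2864.59200
m₂^(3/2) = 171.44000^(1.5) = 2244.75133
g₁ = m₃ / m₂^(3/2) = 2864.59200 / 2244.75133 ≈ 1.2761

1.2761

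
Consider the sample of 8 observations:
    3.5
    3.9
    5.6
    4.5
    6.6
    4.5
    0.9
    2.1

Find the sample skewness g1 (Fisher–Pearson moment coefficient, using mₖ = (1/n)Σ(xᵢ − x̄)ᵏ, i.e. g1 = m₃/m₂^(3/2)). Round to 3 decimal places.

x̄ = (3.5 + 3.9 + 5.6 + 4.5 + 6.6 + 4.5 + 0.9 + 2.1) / 8 = 3.9500
deviations (xᵢ − x̄): -0.4500, -0.0500, 1.6500, 0.5500, 2.6500, 0.5500, -3.0500, -1.8500
Σ(xᵢ − x̄)² = 23.2800 ⇒ m₂ = 23.2800/8 = 2.91000
Σ(xᵢ − x̄)³ = -11.3610 ⇒ m₃ = -11.3610/8 = -1.42012
m₂^(3/2) = 2.91000^(1.5) = 4.96409
g1 = m₃ / m₂^(3/2) = -1.42012 / 4.96409 ≈ -0.286

-0.286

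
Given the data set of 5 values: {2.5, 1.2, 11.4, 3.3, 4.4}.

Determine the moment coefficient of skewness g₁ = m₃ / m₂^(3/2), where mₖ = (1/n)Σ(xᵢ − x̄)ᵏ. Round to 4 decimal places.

1.1869

x̄ = (2.5 + 1.2 + 11.4 + 3.3 + 4.4) / 5 = 4.5600
deviations (xᵢ − x̄): -2.0600, -3.3600, 6.8400, -1.2600, -0.1600
Σ(xᵢ − x̄)² = 63.9320 ⇒ m₂ = 63.9320/5 = 12.78640
Σ(xᵢ − x̄)³ = 271.3342 ⇒ m₃ = 271.3342/5 = 54.26683
m₂^(3/2) = 12.78640^(1.5) = 45.72171
g₁ = m₃ / m₂^(3/2) = 54.26683 / 45.72171 ≈ 1.1869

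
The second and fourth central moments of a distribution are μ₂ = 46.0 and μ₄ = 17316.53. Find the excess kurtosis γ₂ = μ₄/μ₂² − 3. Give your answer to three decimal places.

5.184

μ₂² = 46.0² = 2116.00000
μ₄/μ₂² = 17316.53 / 2116.00000 = 8.18362
γ₂ = 8.18362 − 3 ≈ 5.184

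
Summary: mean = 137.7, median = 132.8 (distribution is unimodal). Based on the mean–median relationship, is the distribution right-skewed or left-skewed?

mean − median = 137.7 − 132.8 = 4.9
mean > median ⇒ the longer tail is on the right ⇒ right-skewed (positively skewed).

right-skewed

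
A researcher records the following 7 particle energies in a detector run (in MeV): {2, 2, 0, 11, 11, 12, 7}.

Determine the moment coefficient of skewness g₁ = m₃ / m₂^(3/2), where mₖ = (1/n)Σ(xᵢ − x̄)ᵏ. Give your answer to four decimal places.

x̄ = (2 + 2 + 0 + 11 + 11 + 12 + 7) / 7 = 6.4286
deviations (xᵢ − x̄): -4.4286, -4.4286, -6.4286, 4.5714, 4.5714, 5.5714, 0.5714
Σ(xᵢ − x̄)² = 153.7143 ⇒ m₂ = 153.7143/7 = 21.95918
Σ(xᵢ − x̄)³ = -75.1837 ⇒ m₃ = -75.1837/7 = -10.74052
m₂^(3/2) = 21.95918^(1.5) = 102.90211
g₁ = m₃ / m₂^(3/2) = -10.74052 / 102.90211 ≈ -0.1044

-0.1044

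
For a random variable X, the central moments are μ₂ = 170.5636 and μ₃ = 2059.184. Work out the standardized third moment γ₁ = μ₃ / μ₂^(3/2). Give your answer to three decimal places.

0.924

σ = √μ₂ = √170.5636 = 13.06000
σ³ = μ₂^(3/2) = 2227.56062
γ₁ = μ₃/σ³ = 2059.184 / 2227.56062 ≈ 0.924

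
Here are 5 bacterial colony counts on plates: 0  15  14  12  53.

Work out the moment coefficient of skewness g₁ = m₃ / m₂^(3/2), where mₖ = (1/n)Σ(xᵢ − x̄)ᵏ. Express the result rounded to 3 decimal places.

x̄ = (0 + 15 + 14 + 12 + 53) / 5 = 18.8000
deviations (xᵢ − x̄): -18.8000, -3.8000, -4.8000, -6.8000, 34.2000
Σ(xᵢ − x̄)² = 1606.8000 ⇒ m₂ = 1606.8000/5 = 321.36000
Σ(xᵢ − x̄)³ = 32877.1200 ⇒ m₃ = 32877.1200/5 = 6575.42400
m₂^(3/2) = 321.36000^(1.5) = 5760.86540
g₁ = m₃ / m₂^(3/2) = 6575.42400 / 5760.86540 ≈ 1.141

1.141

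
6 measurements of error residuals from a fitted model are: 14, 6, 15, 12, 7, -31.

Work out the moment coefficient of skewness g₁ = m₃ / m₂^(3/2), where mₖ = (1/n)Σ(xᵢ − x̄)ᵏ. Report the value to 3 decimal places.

-1.617

x̄ = (14 + 6 + 15 + 12 + 7 - 31) / 6 = 3.8333
deviations (xᵢ − x̄): 10.1667, 2.1667, 11.1667, 8.1667, 3.1667, -34.8333
Σ(xᵢ − x̄)² = 1522.8333 ⇒ m₂ = 1522.8333/6 = 253.80556
Σ(xᵢ − x̄)³ = -39235.5556 ⇒ m₃ = -39235.5556/6 = -6539.25926
m₂^(3/2) = 253.80556^(1.5) = 4043.44636
g₁ = m₃ / m₂^(3/2) = -6539.25926 / 4043.44636 ≈ -1.617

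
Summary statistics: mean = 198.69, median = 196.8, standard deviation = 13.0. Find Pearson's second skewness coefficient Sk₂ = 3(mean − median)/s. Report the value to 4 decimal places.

0.4362

Sk₂ = 3(198.69 − 196.8) / 13.0 = 3 × 1.8900 / 13.0
    = 5.6700 / 13.0 ≈ 0.4362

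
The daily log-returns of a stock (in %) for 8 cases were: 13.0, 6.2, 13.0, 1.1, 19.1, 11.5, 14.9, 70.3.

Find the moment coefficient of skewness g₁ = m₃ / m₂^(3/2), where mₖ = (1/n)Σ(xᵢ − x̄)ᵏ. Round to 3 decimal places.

1.972

x̄ = (13.0 + 6.2 + 13.0 + 1.1 + 19.1 + 11.5 + 14.9 + 70.3) / 8 = 18.6375
deviations (xᵢ − x̄): -5.6375, -12.4375, -5.6375, -17.5375, 0.4625, -7.1375, -3.7375, 51.6625
Σ(xᵢ − x̄)² = 3259.9587 ⇒ m₂ = 3259.9587/8 = 407.49484
Σ(xᵢ − x̄)³ = 129795.9972 ⇒ m₃ = 129795.9972/8 = 16224.49965
m₂^(3/2) = 407.49484^(1.5) = 8225.89528
g₁ = m₃ / m₂^(3/2) = 16224.49965 / 8225.89528 ≈ 1.972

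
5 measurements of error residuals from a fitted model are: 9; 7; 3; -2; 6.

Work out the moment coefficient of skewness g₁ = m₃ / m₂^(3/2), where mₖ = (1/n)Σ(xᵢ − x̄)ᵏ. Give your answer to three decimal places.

-0.678

x̄ = (9 + 7 + 3 - 2 + 6) / 5 = 4.6000
deviations (xᵢ − x̄): 4.4000, 2.4000, -1.6000, -6.6000, 1.4000
Σ(xᵢ − x̄)² = 73.2000 ⇒ m₂ = 73.2000/5 = 14.64000
Σ(xᵢ − x̄)³ = -189.8400 ⇒ m₃ = -189.8400/5 = -37.96800
m₂^(3/2) = 14.64000^(1.5) = 56.01594
g₁ = m₃ / m₂^(3/2) = -37.96800 / 56.01594 ≈ -0.678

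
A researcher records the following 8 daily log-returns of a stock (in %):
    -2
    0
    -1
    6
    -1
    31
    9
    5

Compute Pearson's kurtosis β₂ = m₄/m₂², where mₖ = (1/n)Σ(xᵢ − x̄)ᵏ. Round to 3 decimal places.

4.706

x̄ = 5.8750
Σ(xᵢ − x̄)² = 832.8750 ⇒ m₂ = 104.10938
Σ(xᵢ − x̄)⁴ = 408097.5879 ⇒ m₄ = 51012.19849
m₂² = 10838.76196
β₂ = m₄/m₂² = 51012.19849 / 10838.76196 ≈ 4.706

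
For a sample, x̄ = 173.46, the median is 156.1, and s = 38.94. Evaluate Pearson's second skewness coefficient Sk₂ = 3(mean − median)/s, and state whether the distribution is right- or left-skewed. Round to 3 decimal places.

Sk₂ = 3(173.46 − 156.1) / 38.94 = 3 × 17.3600 / 38.94
    = 52.0800 / 38.94 ≈ 1.337
Sk₂ > 0 ⇒ mean > median ⇒ right-skewed (positive skew).

1.337, right-skewed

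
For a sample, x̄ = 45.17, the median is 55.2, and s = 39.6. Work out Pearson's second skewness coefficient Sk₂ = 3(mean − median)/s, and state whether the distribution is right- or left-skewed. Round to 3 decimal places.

-0.760, left-skewed

Sk₂ = 3(45.17 − 55.2) / 39.6 = 3 × -10.0300 / 39.6
    = -30.0900 / 39.6 ≈ -0.760
Sk₂ < 0 ⇒ mean < median ⇒ left-skewed (negative skew).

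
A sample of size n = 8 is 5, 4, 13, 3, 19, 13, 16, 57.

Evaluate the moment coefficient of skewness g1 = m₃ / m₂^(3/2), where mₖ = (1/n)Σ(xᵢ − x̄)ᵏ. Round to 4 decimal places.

x̄ = (5 + 4 + 13 + 3 + 19 + 13 + 16 + 57) / 8 = 16.2500
deviations (xᵢ − x̄): -11.2500, -12.2500, -3.2500, -13.2500, 2.7500, -3.2500, -0.2500, 40.7500
Σ(xᵢ − x̄)² = 2141.5000 ⇒ m₂ = 2141.5000/8 = 267.68750
Σ(xᵢ − x̄)³ = 62031.7500 ⇒ m₃ = 62031.7500/8 = 7753.96875
m₂^(3/2) = 267.68750^(1.5) = 4379.67755
g1 = m₃ / m₂^(3/2) = 7753.96875 / 4379.67755 ≈ 1.7704

1.7704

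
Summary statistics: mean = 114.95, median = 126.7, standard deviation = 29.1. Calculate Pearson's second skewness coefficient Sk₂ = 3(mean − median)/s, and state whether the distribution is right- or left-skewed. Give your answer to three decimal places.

Sk₂ = 3(114.95 − 126.7) / 29.1 = 3 × -11.7500 / 29.1
    = -35.2500 / 29.1 ≈ -1.211
Sk₂ < 0 ⇒ mean < median ⇒ left-skewed (negative skew).

-1.211, left-skewed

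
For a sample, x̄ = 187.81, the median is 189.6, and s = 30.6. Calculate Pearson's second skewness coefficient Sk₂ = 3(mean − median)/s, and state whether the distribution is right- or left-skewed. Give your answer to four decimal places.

-0.1755, left-skewed

Sk₂ = 3(187.81 − 189.6) / 30.6 = 3 × -1.7900 / 30.6
    = -5.3700 / 30.6 ≈ -0.1755
Sk₂ < 0 ⇒ mean < median ⇒ left-skewed (negative skew).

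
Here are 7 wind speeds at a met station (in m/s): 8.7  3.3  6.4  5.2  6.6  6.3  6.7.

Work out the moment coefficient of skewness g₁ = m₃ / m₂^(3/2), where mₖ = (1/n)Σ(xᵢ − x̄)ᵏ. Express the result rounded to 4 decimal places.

-0.3348

x̄ = (8.7 + 3.3 + 6.4 + 5.2 + 6.6 + 6.3 + 6.7) / 7 = 6.1714
deviations (xᵢ − x̄): 2.5286, -2.8714, 0.2286, -0.9714, 0.4286, 0.1286, 0.5286
Σ(xᵢ − x̄)² = 16.1143 ⇒ m₂ = 16.1143/7 = 2.30204
Σ(xᵢ − x̄)³ = -8.1846 ⇒ m₃ = -8.1846/7 = -1.16923
m₂^(3/2) = 2.30204^(1.5) = 3.49277
g₁ = m₃ / m₂^(3/2) = -1.16923 / 3.49277 ≈ -0.3348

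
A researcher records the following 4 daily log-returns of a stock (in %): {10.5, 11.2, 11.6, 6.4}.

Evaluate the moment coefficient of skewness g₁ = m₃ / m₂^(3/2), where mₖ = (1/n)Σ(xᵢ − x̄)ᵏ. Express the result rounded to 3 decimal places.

x̄ = (10.5 + 11.2 + 11.6 + 6.4) / 4 = 9.9250
deviations (xᵢ − x̄): 0.5750, 1.2750, 1.6750, -3.5250
Σ(xᵢ − x̄)² = 17.1875 ⇒ m₂ = 17.1875/4 = 4.29687
Σ(xᵢ − x̄)³ = -36.8381 ⇒ m₃ = -36.8381/4 = -9.20953
m₂^(3/2) = 4.29687^(1.5) = 8.90695
g₁ = m₃ / m₂^(3/2) = -9.20953 / 8.90695 ≈ -1.034

-1.034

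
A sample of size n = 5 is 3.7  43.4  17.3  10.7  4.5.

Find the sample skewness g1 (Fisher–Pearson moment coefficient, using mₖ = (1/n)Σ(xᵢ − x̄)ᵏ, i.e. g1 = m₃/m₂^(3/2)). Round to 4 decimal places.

x̄ = (3.7 + 43.4 + 17.3 + 10.7 + 4.5) / 5 = 15.9200
deviations (xᵢ − x̄): -12.2200, 27.4800, 1.3800, -5.2200, -11.4200
Σ(xᵢ − x̄)² = 1064.0480 ⇒ m₂ = 1064.0480/5 = 212.80960
Σ(xᵢ − x̄)³ = 17297.7761 ⇒ m₃ = 17297.7761/5 = 3459.55522
m₂^(3/2) = 212.80960^(1.5) = 3104.46539
g1 = m₃ / m₂^(3/2) = 3459.55522 / 3104.46539 ≈ 1.1144

1.1144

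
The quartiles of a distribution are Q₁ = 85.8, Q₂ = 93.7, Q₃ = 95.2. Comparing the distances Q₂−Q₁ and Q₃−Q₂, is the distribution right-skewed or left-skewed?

left-skewed

Q₂ − Q₁ = 7.9;  Q₃ − Q₂ = 1.5
Q₂ − Q₁ > Q₃ − Q₂ ⇒ the lower half is more spread out ⇒ left-skewed.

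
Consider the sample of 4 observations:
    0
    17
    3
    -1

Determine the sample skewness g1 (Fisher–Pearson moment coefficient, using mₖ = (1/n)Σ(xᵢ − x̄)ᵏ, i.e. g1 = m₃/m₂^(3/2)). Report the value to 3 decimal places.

1.018

x̄ = (0 + 17 + 3 - 1) / 4 = 4.7500
deviations (xᵢ − x̄): -4.7500, 12.2500, -1.7500, -5.7500
Σ(xᵢ − x̄)² = 208.7500 ⇒ m₂ = 208.7500/4 = 52.18750
Σ(xᵢ − x̄)³ = 1535.6250 ⇒ m₃ = 1535.6250/4 = 383.90625
m₂^(3/2) = 52.18750^(1.5) = 377.00728
g1 = m₃ / m₂^(3/2) = 383.90625 / 377.00728 ≈ 1.018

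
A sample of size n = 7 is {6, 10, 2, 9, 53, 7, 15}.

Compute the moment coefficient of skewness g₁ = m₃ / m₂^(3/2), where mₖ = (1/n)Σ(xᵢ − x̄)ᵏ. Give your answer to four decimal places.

x̄ = (6 + 10 + 2 + 9 + 53 + 7 + 15) / 7 = 14.5714
deviations (xᵢ − x̄): -8.5714, -4.5714, -12.5714, -5.5714, 38.4286, -7.5714, 0.4286
Σ(xᵢ − x̄)² = 1817.7143 ⇒ m₂ = 1817.7143/7 = 259.67347
Σ(xᵢ − x̄)³ = 53430.6122 ⇒ m₃ = 53430.6122/7 = 7632.94461
m₂^(3/2) = 259.67347^(1.5) = 4184.47879
g₁ = m₃ / m₂^(3/2) = 7632.94461 / 4184.47879 ≈ 1.8241

1.8241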